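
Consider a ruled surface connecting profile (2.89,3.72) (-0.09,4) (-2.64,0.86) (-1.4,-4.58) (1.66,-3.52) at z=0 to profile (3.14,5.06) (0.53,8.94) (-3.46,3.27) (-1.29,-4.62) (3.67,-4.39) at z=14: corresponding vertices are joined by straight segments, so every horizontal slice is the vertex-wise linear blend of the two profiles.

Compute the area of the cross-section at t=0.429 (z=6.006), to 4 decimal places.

Area at t=0.429: 45.9529

Cross-section at t=0.429: each vertex is (1-t)·p0[i] + t·p1[i].
  v1: (1-0.429)·(2.89,3.72) + 0.429·(3.14,5.06) = (2.9972,4.2949)
  v2: (1-0.429)·(-0.09,4) + 0.429·(0.53,8.94) = (0.1760,6.1193)
  v3: (1-0.429)·(-2.64,0.86) + 0.429·(-3.46,3.27) = (-2.9918,1.8939)
  v4: (1-0.429)·(-1.4,-4.58) + 0.429·(-1.29,-4.62) = (-1.3528,-4.5972)
  v5: (1-0.429)·(1.66,-3.52) + 0.429·(3.67,-4.39) = (2.5223,-3.8932)
Shoelace sum Σ(x_i·y_{i+1} − x_{i+1}·y_i):
  i=1: 2.9972·6.1193 − 0.1760·4.2949 = +17.5851 (running +17.5851)
  i=2: 0.1760·1.8939 − -2.9918·6.1193 = +18.6408 (running +36.2259)
  i=3: -2.9918·-4.5972 − -1.3528·1.8939 = +16.3158 (running +52.5417)
  i=4: -1.3528·-3.8932 − 2.5223·-4.5972 = +16.8622 (running +69.4038)
  i=5: 2.5223·4.2949 − 2.9972·-3.8932 = +22.5019 (running +91.9057)
Area = |Σ|/2 = |91.9057|/2 = 45.9529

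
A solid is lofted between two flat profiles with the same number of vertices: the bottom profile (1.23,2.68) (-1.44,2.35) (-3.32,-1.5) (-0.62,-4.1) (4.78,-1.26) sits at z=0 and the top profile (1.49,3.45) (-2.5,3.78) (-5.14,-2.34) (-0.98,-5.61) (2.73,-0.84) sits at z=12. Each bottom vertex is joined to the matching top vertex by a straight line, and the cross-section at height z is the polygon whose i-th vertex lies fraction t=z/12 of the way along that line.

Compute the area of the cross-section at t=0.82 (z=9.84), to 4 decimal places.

Area at t=0.82: 43.6939

Cross-section at t=0.82: each vertex is (1-t)·p0[i] + t·p1[i].
  v1: (1-0.82)·(1.23,2.68) + 0.82·(1.49,3.45) = (1.4432,3.3114)
  v2: (1-0.82)·(-1.44,2.35) + 0.82·(-2.5,3.78) = (-2.3092,3.5226)
  v3: (1-0.82)·(-3.32,-1.5) + 0.82·(-5.14,-2.34) = (-4.8124,-2.1888)
  v4: (1-0.82)·(-0.62,-4.1) + 0.82·(-0.98,-5.61) = (-0.9152,-5.3382)
  v5: (1-0.82)·(4.78,-1.26) + 0.82·(2.73,-0.84) = (3.0990,-0.9156)
Shoelace sum Σ(x_i·y_{i+1} − x_{i+1}·y_i):
  i=1: 1.4432·3.5226 − -2.3092·3.3114 = +12.7305 (running +12.7305)
  i=2: -2.3092·-2.1888 − -4.8124·3.5226 = +22.0065 (running +34.7370)
  i=3: -4.8124·-5.3382 − -0.9152·-2.1888 = +23.6864 (running +58.4234)
  i=4: -0.9152·-0.9156 − 3.0990·-5.3382 = +17.3810 (running +75.8044)
  i=5: 3.0990·3.3114 − 1.4432·-0.9156 = +11.5834 (running +87.3879)
Area = |Σ|/2 = |87.3879|/2 = 43.6939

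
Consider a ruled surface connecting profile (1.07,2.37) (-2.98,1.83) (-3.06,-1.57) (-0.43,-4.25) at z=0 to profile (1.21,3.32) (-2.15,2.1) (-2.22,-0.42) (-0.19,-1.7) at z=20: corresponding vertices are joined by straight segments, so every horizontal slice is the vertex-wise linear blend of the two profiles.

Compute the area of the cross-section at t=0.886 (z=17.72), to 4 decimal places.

Area at t=0.886: 10.9388

Cross-section at t=0.886: each vertex is (1-t)·p0[i] + t·p1[i].
  v1: (1-0.886)·(1.07,2.37) + 0.886·(1.21,3.32) = (1.1940,3.2117)
  v2: (1-0.886)·(-2.98,1.83) + 0.886·(-2.15,2.1) = (-2.2446,2.0692)
  v3: (1-0.886)·(-3.06,-1.57) + 0.886·(-2.22,-0.42) = (-2.3158,-0.5511)
  v4: (1-0.886)·(-0.43,-4.25) + 0.886·(-0.19,-1.7) = (-0.2174,-1.9907)
Shoelace sum Σ(x_i·y_{i+1} − x_{i+1}·y_i):
  i=1: 1.1940·2.0692 − -2.2446·3.2117 = +9.6798 (running +9.6798)
  i=2: -2.2446·-0.5511 − -2.3158·2.0692 = +6.0288 (running +15.7086)
  i=3: -2.3158·-1.9907 − -0.2174·-0.5511 = +4.4902 (running +20.1988)
  i=4: -0.2174·3.2117 − 1.1940·-1.9907 = +1.6789 (running +21.8777)
Area = |Σ|/2 = |21.8777|/2 = 10.9388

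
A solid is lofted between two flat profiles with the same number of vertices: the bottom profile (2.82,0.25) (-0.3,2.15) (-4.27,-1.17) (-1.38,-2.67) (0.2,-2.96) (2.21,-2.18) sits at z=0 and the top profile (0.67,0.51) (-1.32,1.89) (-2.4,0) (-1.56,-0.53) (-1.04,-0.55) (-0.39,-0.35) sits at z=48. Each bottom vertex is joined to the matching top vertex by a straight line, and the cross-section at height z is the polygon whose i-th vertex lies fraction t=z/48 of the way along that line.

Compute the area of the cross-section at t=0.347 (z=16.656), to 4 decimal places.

Area at t=0.347: 13.8660

Cross-section at t=0.347: each vertex is (1-t)·p0[i] + t·p1[i].
  v1: (1-0.347)·(2.82,0.25) + 0.347·(0.67,0.51) = (2.0739,0.3402)
  v2: (1-0.347)·(-0.3,2.15) + 0.347·(-1.32,1.89) = (-0.6539,2.0598)
  v3: (1-0.347)·(-4.27,-1.17) + 0.347·(-2.4,0) = (-3.6211,-0.7640)
  v4: (1-0.347)·(-1.38,-2.67) + 0.347·(-1.56,-0.53) = (-1.4425,-1.9274)
  v5: (1-0.347)·(0.2,-2.96) + 0.347·(-1.04,-0.55) = (-0.2303,-2.1237)
  v6: (1-0.347)·(2.21,-2.18) + 0.347·(-0.39,-0.35) = (1.3078,-1.5450)
Shoelace sum Σ(x_i·y_{i+1} − x_{i+1}·y_i):
  i=1: 2.0739·2.0598 − -0.6539·0.3402 = +4.4944 (running +4.4944)
  i=2: -0.6539·-0.7640 − -3.6211·2.0598 = +7.9583 (running +12.4527)
  i=3: -3.6211·-1.9274 − -1.4425·-0.7640 = +5.8773 (running +18.3300)
  i=4: -1.4425·-2.1237 − -0.2303·-1.9274 = +2.6195 (running +20.9496)
  i=5: -0.2303·-1.5450 − 1.3078·-2.1237 = +3.1332 (running +24.0828)
  i=6: 1.3078·0.3402 − 2.0739·-1.5450 = +3.6492 (running +27.7319)
Area = |Σ|/2 = |27.7319|/2 = 13.8660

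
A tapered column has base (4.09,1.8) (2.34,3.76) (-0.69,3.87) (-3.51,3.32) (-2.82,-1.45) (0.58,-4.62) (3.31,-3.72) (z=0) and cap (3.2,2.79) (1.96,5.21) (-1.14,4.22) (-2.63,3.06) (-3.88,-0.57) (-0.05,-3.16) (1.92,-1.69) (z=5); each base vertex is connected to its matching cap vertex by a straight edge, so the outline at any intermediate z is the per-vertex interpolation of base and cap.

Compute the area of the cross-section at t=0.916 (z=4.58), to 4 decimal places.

Cross-section at t=0.916: each vertex is (1-t)·p0[i] + t·p1[i].
  v1: (1-0.916)·(4.09,1.8) + 0.916·(3.2,2.79) = (3.2748,2.7068)
  v2: (1-0.916)·(2.34,3.76) + 0.916·(1.96,5.21) = (1.9919,5.0882)
  v3: (1-0.916)·(-0.69,3.87) + 0.916·(-1.14,4.22) = (-1.1022,4.1906)
  v4: (1-0.916)·(-3.51,3.32) + 0.916·(-2.63,3.06) = (-2.7039,3.0818)
  v5: (1-0.916)·(-2.82,-1.45) + 0.916·(-3.88,-0.57) = (-3.7910,-0.6439)
  v6: (1-0.916)·(0.58,-4.62) + 0.916·(-0.05,-3.16) = (0.0029,-3.2826)
  v7: (1-0.916)·(3.31,-3.72) + 0.916·(1.92,-1.69) = (2.0368,-1.8605)
Shoelace sum Σ(x_i·y_{i+1} − x_{i+1}·y_i):
  i=1: 3.2748·5.0882 − 1.9919·2.7068 = +11.2708 (running +11.2708)
  i=2: 1.9919·4.1906 − -1.1022·5.0882 = +13.9556 (running +25.2264)
  i=3: -1.1022·3.0818 − -2.7039·4.1906 = +7.9342 (running +33.1606)
  i=4: -2.7039·-0.6439 − -3.7910·3.0818 = +13.4242 (running +46.5849)
  i=5: -3.7910·-3.2826 − 0.0029·-0.6439 = +12.4462 (running +59.0311)
  i=6: 0.0029·-1.8605 − 2.0368·-3.2826 = +6.6805 (running +65.7116)
  i=7: 2.0368·2.7068 − 3.2748·-1.8605 = +11.6059 (running +77.3176)
Area = |Σ|/2 = |77.3176|/2 = 38.6588

Area at t=0.916: 38.6588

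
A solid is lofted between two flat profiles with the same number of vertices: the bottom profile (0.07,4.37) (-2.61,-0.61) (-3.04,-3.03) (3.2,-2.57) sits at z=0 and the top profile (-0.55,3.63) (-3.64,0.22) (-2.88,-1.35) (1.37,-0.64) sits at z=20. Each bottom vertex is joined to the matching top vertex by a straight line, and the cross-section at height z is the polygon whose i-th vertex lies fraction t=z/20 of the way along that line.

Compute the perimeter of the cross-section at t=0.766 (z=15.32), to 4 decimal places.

Cross-section at t=0.766: each vertex is (1-t)·p0[i] + t·p1[i].
  v1: (1-0.766)·(0.07,4.37) + 0.766·(-0.55,3.63) = (-0.4049,3.8032)
  v2: (1-0.766)·(-2.61,-0.61) + 0.766·(-3.64,0.22) = (-3.3990,0.0258)
  v3: (1-0.766)·(-3.04,-3.03) + 0.766·(-2.88,-1.35) = (-2.9174,-1.7431)
  v4: (1-0.766)·(3.2,-2.57) + 0.766·(1.37,-0.64) = (1.7982,-1.0916)
Perimeter = Σ |v_{i+1} − v_i|:
  edge 1→2: √(-2.9941² + -3.7774²) = 4.8201 (running 4.8201)
  edge 2→3: √(0.4815² + -1.7689²) = 1.8333 (running 6.6533)
  edge 3→4: √(4.7157² + 0.6515²) = 4.7605 (running 11.4138)
  edge 4→1: √(-2.2031² + 4.8948²) = 5.3677 (running 16.7815)
Perimeter = 16.7815

Perimeter at t=0.766: 16.7815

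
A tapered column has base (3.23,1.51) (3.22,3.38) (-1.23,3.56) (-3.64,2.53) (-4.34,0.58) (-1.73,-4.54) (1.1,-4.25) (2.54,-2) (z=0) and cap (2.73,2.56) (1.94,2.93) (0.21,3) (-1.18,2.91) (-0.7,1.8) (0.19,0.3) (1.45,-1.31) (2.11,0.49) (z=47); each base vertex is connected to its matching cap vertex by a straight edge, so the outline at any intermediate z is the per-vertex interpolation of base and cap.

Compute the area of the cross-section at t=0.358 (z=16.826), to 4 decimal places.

Cross-section at t=0.358: each vertex is (1-t)·p0[i] + t·p1[i].
  v1: (1-0.358)·(3.23,1.51) + 0.358·(2.73,2.56) = (3.0510,1.8859)
  v2: (1-0.358)·(3.22,3.38) + 0.358·(1.94,2.93) = (2.7618,3.2189)
  v3: (1-0.358)·(-1.23,3.56) + 0.358·(0.21,3) = (-0.7145,3.3595)
  v4: (1-0.358)·(-3.64,2.53) + 0.358·(-1.18,2.91) = (-2.7593,2.6660)
  v5: (1-0.358)·(-4.34,0.58) + 0.358·(-0.7,1.8) = (-3.0369,1.0168)
  v6: (1-0.358)·(-1.73,-4.54) + 0.358·(0.19,0.3) = (-1.0426,-2.8073)
  v7: (1-0.358)·(1.1,-4.25) + 0.358·(1.45,-1.31) = (1.2253,-3.1975)
  v8: (1-0.358)·(2.54,-2) + 0.358·(2.11,0.49) = (2.3861,-1.1086)
Shoelace sum Σ(x_i·y_{i+1} − x_{i+1}·y_i):
  i=1: 3.0510·3.2189 − 2.7618·1.8859 = +4.6125 (running +4.6125)
  i=2: 2.7618·3.3595 − -0.7145·3.2189 = +11.5780 (running +16.1905)
  i=3: -0.7145·2.6660 − -2.7593·3.3595 = +7.3652 (running +23.5556)
  i=4: -2.7593·1.0168 − -3.0369·2.6660 = +5.2909 (running +28.8465)
  i=5: -3.0369·-2.8073 − -1.0426·1.0168 = +9.5855 (running +38.4320)
  i=6: -1.0426·-3.1975 − 1.2253·-2.8073 = +6.7736 (running +45.2056)
  i=7: 1.2253·-1.1086 − 2.3861·-3.1975 = +6.2710 (running +51.4766)
  i=8: 2.3861·1.8859 − 3.0510·-1.1086 = +7.8821 (running +59.3588)
Area = |Σ|/2 = |59.3588|/2 = 29.6794

Area at t=0.358: 29.6794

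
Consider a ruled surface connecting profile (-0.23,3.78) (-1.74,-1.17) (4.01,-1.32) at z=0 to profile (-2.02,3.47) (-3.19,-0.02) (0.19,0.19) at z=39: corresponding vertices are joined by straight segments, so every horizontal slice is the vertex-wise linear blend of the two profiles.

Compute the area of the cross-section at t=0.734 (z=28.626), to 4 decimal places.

Cross-section at t=0.734: each vertex is (1-t)·p0[i] + t·p1[i].
  v1: (1-0.734)·(-0.23,3.78) + 0.734·(-2.02,3.47) = (-1.5439,3.5525)
  v2: (1-0.734)·(-1.74,-1.17) + 0.734·(-3.19,-0.02) = (-2.8043,-0.3259)
  v3: (1-0.734)·(4.01,-1.32) + 0.734·(0.19,0.19) = (1.2061,-0.2117)
Shoelace sum Σ(x_i·y_{i+1} − x_{i+1}·y_i):
  i=1: -1.5439·-0.3259 − -2.8043·3.5525 = +10.4653 (running +10.4653)
  i=2: -2.8043·-0.2117 − 1.2061·-0.3259 = +0.9866 (running +11.4519)
  i=3: 1.2061·3.5525 − -1.5439·-0.2117 = +3.9579 (running +15.4099)
Area = |Σ|/2 = |15.4099|/2 = 7.7049

Area at t=0.734: 7.7049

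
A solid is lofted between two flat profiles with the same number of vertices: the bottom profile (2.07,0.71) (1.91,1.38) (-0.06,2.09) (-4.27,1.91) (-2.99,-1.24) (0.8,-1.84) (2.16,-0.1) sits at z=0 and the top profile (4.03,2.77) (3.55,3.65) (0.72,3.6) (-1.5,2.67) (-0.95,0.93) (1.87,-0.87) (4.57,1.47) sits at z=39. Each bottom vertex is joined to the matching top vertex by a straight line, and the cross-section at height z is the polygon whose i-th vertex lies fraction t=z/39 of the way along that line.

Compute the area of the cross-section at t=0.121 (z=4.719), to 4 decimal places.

Area at t=0.121: 18.4821

Cross-section at t=0.121: each vertex is (1-t)·p0[i] + t·p1[i].
  v1: (1-0.121)·(2.07,0.71) + 0.121·(4.03,2.77) = (2.3072,0.9593)
  v2: (1-0.121)·(1.91,1.38) + 0.121·(3.55,3.65) = (2.1084,1.6547)
  v3: (1-0.121)·(-0.06,2.09) + 0.121·(0.72,3.6) = (0.0344,2.2727)
  v4: (1-0.121)·(-4.27,1.91) + 0.121·(-1.5,2.67) = (-3.9348,2.0020)
  v5: (1-0.121)·(-2.99,-1.24) + 0.121·(-0.95,0.93) = (-2.7432,-0.9774)
  v6: (1-0.121)·(0.8,-1.84) + 0.121·(1.87,-0.87) = (0.9295,-1.7226)
  v7: (1-0.121)·(2.16,-0.1) + 0.121·(4.57,1.47) = (2.4516,0.0900)
Shoelace sum Σ(x_i·y_{i+1} − x_{i+1}·y_i):
  i=1: 2.3072·1.6547 − 2.1084·0.9593 = +1.7950 (running +1.7950)
  i=2: 2.1084·2.2727 − 0.0344·1.6547 = +4.7350 (running +6.5300)
  i=3: 0.0344·2.0020 − -3.9348·2.2727 = +9.0116 (running +15.5416)
  i=4: -3.9348·-0.9774 − -2.7432·2.0020 = +9.3377 (running +24.8793)
  i=5: -2.7432·-1.7226 − 0.9295·-0.9774 = +5.6339 (running +30.5132)
  i=6: 0.9295·0.0900 − 2.4516·-1.7226 = +4.3068 (running +34.8201)
  i=7: 2.4516·0.9593 − 2.3072·0.0900 = +2.1442 (running +36.9642)
Area = |Σ|/2 = |36.9642|/2 = 18.4821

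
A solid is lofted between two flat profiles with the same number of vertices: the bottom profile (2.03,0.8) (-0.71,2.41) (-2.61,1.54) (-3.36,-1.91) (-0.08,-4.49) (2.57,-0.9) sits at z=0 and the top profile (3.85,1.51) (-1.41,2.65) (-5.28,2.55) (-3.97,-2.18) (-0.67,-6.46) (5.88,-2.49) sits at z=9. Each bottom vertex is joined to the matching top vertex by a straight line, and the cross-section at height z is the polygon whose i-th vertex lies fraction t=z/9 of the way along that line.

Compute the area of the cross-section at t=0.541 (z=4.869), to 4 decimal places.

Cross-section at t=0.541: each vertex is (1-t)·p0[i] + t·p1[i].
  v1: (1-0.541)·(2.03,0.8) + 0.541·(3.85,1.51) = (3.0146,1.1841)
  v2: (1-0.541)·(-0.71,2.41) + 0.541·(-1.41,2.65) = (-1.0887,2.5398)
  v3: (1-0.541)·(-2.61,1.54) + 0.541·(-5.28,2.55) = (-4.0545,2.0864)
  v4: (1-0.541)·(-3.36,-1.91) + 0.541·(-3.97,-2.18) = (-3.6900,-2.0561)
  v5: (1-0.541)·(-0.08,-4.49) + 0.541·(-0.67,-6.46) = (-0.3992,-5.5558)
  v6: (1-0.541)·(2.57,-0.9) + 0.541·(5.88,-2.49) = (4.3607,-1.7602)
Shoelace sum Σ(x_i·y_{i+1} − x_{i+1}·y_i):
  i=1: 3.0146·2.5398 − -1.0887·1.1841 = +8.9458 (running +8.9458)
  i=2: -1.0887·2.0864 − -4.0545·2.5398 = +8.0262 (running +16.9720)
  i=3: -4.0545·-2.0561 − -3.6900·2.0864 = +16.0351 (running +33.0072)
  i=4: -3.6900·-5.5558 − -0.3992·-2.0561 = +19.6801 (running +52.6873)
  i=5: -0.3992·-1.7602 − 4.3607·-5.5558 = +24.9298 (running +77.6170)
  i=6: 4.3607·1.1841 − 3.0146·-1.7602 = +10.4699 (running +88.0869)
Area = |Σ|/2 = |88.0869|/2 = 44.0434

Area at t=0.541: 44.0434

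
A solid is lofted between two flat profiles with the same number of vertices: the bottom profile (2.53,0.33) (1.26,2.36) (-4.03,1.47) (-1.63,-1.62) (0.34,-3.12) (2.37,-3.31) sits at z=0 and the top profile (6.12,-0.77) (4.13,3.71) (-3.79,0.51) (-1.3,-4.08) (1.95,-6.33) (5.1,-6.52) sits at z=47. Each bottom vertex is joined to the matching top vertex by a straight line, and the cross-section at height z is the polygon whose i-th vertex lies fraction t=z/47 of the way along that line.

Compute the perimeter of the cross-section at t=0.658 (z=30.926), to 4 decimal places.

Perimeter at t=0.658: 27.5231

Cross-section at t=0.658: each vertex is (1-t)·p0[i] + t·p1[i].
  v1: (1-0.658)·(2.53,0.33) + 0.658·(6.12,-0.77) = (4.8922,-0.3938)
  v2: (1-0.658)·(1.26,2.36) + 0.658·(4.13,3.71) = (3.1485,3.2483)
  v3: (1-0.658)·(-4.03,1.47) + 0.658·(-3.79,0.51) = (-3.8721,0.8383)
  v4: (1-0.658)·(-1.63,-1.62) + 0.658·(-1.3,-4.08) = (-1.4129,-3.2387)
  v5: (1-0.658)·(0.34,-3.12) + 0.658·(1.95,-6.33) = (1.3994,-5.2322)
  v6: (1-0.658)·(2.37,-3.31) + 0.658·(5.1,-6.52) = (4.1663,-5.4222)
Perimeter = Σ |v_{i+1} − v_i|:
  edge 1→2: √(-1.7438² + 3.6421²) = 4.0380 (running 4.0380)
  edge 2→3: √(-7.0205² + -2.4100²) = 7.4227 (running 11.4607)
  edge 3→4: √(2.4592² + -4.0770²) = 4.7613 (running 16.2220)
  edge 4→5: √(2.8122² + -1.9935²) = 3.4471 (running 19.6691)
  edge 5→6: √(2.7670² + -0.1900²) = 2.7735 (running 22.4426)
  edge 6→1: √(0.7259² + 5.0284²) = 5.0805 (running 27.5231)
Perimeter = 27.5231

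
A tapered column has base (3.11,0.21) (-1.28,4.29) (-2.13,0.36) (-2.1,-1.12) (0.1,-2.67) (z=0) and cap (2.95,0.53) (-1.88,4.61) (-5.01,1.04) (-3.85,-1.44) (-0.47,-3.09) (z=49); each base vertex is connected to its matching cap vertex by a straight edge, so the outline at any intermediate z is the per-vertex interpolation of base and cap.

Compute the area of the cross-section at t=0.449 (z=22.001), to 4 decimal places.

Area at t=0.449: 25.5459

Cross-section at t=0.449: each vertex is (1-t)·p0[i] + t·p1[i].
  v1: (1-0.449)·(3.11,0.21) + 0.449·(2.95,0.53) = (3.0382,0.3537)
  v2: (1-0.449)·(-1.28,4.29) + 0.449·(-1.88,4.61) = (-1.5494,4.4337)
  v3: (1-0.449)·(-2.13,0.36) + 0.449·(-5.01,1.04) = (-3.4231,0.6653)
  v4: (1-0.449)·(-2.1,-1.12) + 0.449·(-3.85,-1.44) = (-2.8857,-1.2637)
  v5: (1-0.449)·(0.1,-2.67) + 0.449·(-0.47,-3.09) = (-0.1559,-2.8586)
Shoelace sum Σ(x_i·y_{i+1} − x_{i+1}·y_i):
  i=1: 3.0382·4.4337 − -1.5494·0.3537 = +14.0182 (running +14.0182)
  i=2: -1.5494·0.6653 − -3.4231·4.4337 = +14.1462 (running +28.1644)
  i=3: -3.4231·-1.2637 − -2.8857·0.6653 = +6.2457 (running +34.4101)
  i=4: -2.8857·-2.8586 − -0.1559·-1.2637 = +8.0521 (running +42.4622)
  i=5: -0.1559·0.3537 − 3.0382·-2.8586 = +8.6297 (running +51.0918)
Area = |Σ|/2 = |51.0918|/2 = 25.5459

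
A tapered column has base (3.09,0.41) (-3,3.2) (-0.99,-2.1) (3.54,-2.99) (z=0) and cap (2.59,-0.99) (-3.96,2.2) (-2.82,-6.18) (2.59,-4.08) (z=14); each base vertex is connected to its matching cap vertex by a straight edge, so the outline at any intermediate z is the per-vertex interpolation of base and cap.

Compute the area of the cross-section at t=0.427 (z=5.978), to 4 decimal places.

Cross-section at t=0.427: each vertex is (1-t)·p0[i] + t·p1[i].
  v1: (1-0.427)·(3.09,0.41) + 0.427·(2.59,-0.99) = (2.8765,-0.1878)
  v2: (1-0.427)·(-3,3.2) + 0.427·(-3.96,2.2) = (-3.4099,2.7730)
  v3: (1-0.427)·(-0.99,-2.1) + 0.427·(-2.82,-6.18) = (-1.7714,-3.8422)
  v4: (1-0.427)·(3.54,-2.99) + 0.427·(2.59,-4.08) = (3.1343,-3.4554)
Shoelace sum Σ(x_i·y_{i+1} − x_{i+1}·y_i):
  i=1: 2.8765·2.7730 − -3.4099·-0.1878 = +7.3362 (running +7.3362)
  i=2: -3.4099·-3.8422 − -1.7714·2.7730 = +18.0136 (running +25.3497)
  i=3: -1.7714·-3.4554 − 3.1343·-3.8422 = +18.1637 (running +43.5134)
  i=4: 3.1343·-0.1878 − 2.8765·-3.4554 = +9.3509 (running +52.8643)
Area = |Σ|/2 = |52.8643|/2 = 26.4322

Area at t=0.427: 26.4322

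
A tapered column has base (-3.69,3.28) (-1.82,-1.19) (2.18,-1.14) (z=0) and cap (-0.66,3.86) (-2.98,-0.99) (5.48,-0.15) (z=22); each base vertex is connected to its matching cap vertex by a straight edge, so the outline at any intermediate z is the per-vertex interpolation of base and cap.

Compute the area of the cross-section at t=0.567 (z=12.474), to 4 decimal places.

Cross-section at t=0.567: each vertex is (1-t)·p0[i] + t·p1[i].
  v1: (1-0.567)·(-3.69,3.28) + 0.567·(-0.66,3.86) = (-1.9720,3.6089)
  v2: (1-0.567)·(-1.82,-1.19) + 0.567·(-2.98,-0.99) = (-2.4777,-1.0766)
  v3: (1-0.567)·(2.18,-1.14) + 0.567·(5.48,-0.15) = (4.0511,-0.5787)
Shoelace sum Σ(x_i·y_{i+1} − x_{i+1}·y_i):
  i=1: -1.9720·-1.0766 − -2.4777·3.6089 = +11.0648 (running +11.0648)
  i=2: -2.4777·-0.5787 − 4.0511·-1.0766 = +5.7952 (running +16.8600)
  i=3: 4.0511·3.6089 − -1.9720·-0.5787 = +13.4787 (running +30.3387)
Area = |Σ|/2 = |30.3387|/2 = 15.1694

Area at t=0.567: 15.1694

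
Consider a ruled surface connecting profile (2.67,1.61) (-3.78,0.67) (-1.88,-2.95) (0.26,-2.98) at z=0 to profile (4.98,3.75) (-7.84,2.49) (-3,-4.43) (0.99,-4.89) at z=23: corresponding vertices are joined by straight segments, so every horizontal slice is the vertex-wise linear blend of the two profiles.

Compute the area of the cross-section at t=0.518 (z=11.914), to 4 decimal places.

Area at t=0.518: 38.6409

Cross-section at t=0.518: each vertex is (1-t)·p0[i] + t·p1[i].
  v1: (1-0.518)·(2.67,1.61) + 0.518·(4.98,3.75) = (3.8666,2.7185)
  v2: (1-0.518)·(-3.78,0.67) + 0.518·(-7.84,2.49) = (-5.8831,1.6128)
  v3: (1-0.518)·(-1.88,-2.95) + 0.518·(-3,-4.43) = (-2.4602,-3.7166)
  v4: (1-0.518)·(0.26,-2.98) + 0.518·(0.99,-4.89) = (0.6381,-3.9694)
Shoelace sum Σ(x_i·y_{i+1} − x_{i+1}·y_i):
  i=1: 3.8666·1.6128 − -5.8831·2.7185 = +22.2291 (running +22.2291)
  i=2: -5.8831·-3.7166 − -2.4602·1.6128 = +25.8329 (running +48.0621)
  i=3: -2.4602·-3.9694 − 0.6381·-3.7166 = +12.1370 (running +60.1991)
  i=4: 0.6381·2.7185 − 3.8666·-3.9694 = +17.0827 (running +77.2818)
Area = |Σ|/2 = |77.2818|/2 = 38.6409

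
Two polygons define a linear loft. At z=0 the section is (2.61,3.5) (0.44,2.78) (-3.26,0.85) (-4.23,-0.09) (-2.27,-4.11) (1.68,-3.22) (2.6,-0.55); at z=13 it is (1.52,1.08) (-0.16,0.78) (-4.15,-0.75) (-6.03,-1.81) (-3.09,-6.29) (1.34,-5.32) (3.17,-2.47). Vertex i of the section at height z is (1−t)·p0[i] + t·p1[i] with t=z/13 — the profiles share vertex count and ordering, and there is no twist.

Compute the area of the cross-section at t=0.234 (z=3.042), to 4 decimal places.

Cross-section at t=0.234: each vertex is (1-t)·p0[i] + t·p1[i].
  v1: (1-0.234)·(2.61,3.5) + 0.234·(1.52,1.08) = (2.3549,2.9337)
  v2: (1-0.234)·(0.44,2.78) + 0.234·(-0.16,0.78) = (0.2996,2.3120)
  v3: (1-0.234)·(-3.26,0.85) + 0.234·(-4.15,-0.75) = (-3.4683,0.4756)
  v4: (1-0.234)·(-4.23,-0.09) + 0.234·(-6.03,-1.81) = (-4.6512,-0.4925)
  v5: (1-0.234)·(-2.27,-4.11) + 0.234·(-3.09,-6.29) = (-2.4619,-4.6201)
  v6: (1-0.234)·(1.68,-3.22) + 0.234·(1.34,-5.32) = (1.6004,-3.7114)
  v7: (1-0.234)·(2.6,-0.55) + 0.234·(3.17,-2.47) = (2.7334,-0.9993)
Shoelace sum Σ(x_i·y_{i+1} − x_{i+1}·y_i):
  i=1: 2.3549·2.3120 − 0.2996·2.9337 = +4.5657 (running +4.5657)
  i=2: 0.2996·0.4756 − -3.4683·2.3120 = +8.1611 (running +12.7268)
  i=3: -3.4683·-0.4925 − -4.6512·0.4756 = +3.9202 (running +16.6469)
  i=4: -4.6512·-4.6201 − -2.4619·-0.4925 = +20.2767 (running +36.9236)
  i=5: -2.4619·-3.7114 − 1.6004·-4.6201 = +16.5312 (running +53.4549)
  i=6: 1.6004·-0.9993 − 2.7334·-3.7114 = +8.5454 (running +62.0002)
  i=7: 2.7334·2.9337 − 2.3549·-0.9993 = +10.3722 (running +72.3725)
Area = |Σ|/2 = |72.3725|/2 = 36.1862

Area at t=0.234: 36.1862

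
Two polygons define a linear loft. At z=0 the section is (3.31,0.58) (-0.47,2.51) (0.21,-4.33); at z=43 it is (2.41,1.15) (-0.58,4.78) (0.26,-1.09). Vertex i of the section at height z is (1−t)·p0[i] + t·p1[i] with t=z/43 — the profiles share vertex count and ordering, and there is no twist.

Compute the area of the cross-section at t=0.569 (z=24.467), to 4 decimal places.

Cross-section at t=0.569: each vertex is (1-t)·p0[i] + t·p1[i].
  v1: (1-0.569)·(3.31,0.58) + 0.569·(2.41,1.15) = (2.7979,0.9043)
  v2: (1-0.569)·(-0.47,2.51) + 0.569·(-0.58,4.78) = (-0.5326,3.8016)
  v3: (1-0.569)·(0.21,-4.33) + 0.569·(0.26,-1.09) = (0.2384,-2.4864)
Shoelace sum Σ(x_i·y_{i+1} − x_{i+1}·y_i):
  i=1: 2.7979·3.8016 − -0.5326·0.9043 = +11.1182 (running +11.1182)
  i=2: -0.5326·-2.4864 − 0.2384·3.8016 = +0.4178 (running +11.5360)
  i=3: 0.2384·0.9043 − 2.7979·-2.4864 = +7.1724 (running +18.7084)
Area = |Σ|/2 = |18.7084|/2 = 9.3542

Area at t=0.569: 9.3542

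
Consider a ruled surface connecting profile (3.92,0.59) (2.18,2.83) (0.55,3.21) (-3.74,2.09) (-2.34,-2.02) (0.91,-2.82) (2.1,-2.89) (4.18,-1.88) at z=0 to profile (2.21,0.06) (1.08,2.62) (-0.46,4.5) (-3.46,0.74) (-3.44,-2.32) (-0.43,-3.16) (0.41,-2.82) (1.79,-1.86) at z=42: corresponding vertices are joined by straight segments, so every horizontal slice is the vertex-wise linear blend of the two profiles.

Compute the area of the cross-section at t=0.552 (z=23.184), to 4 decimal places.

Area at t=0.552: 32.1502

Cross-section at t=0.552: each vertex is (1-t)·p0[i] + t·p1[i].
  v1: (1-0.552)·(3.92,0.59) + 0.552·(2.21,0.06) = (2.9761,0.2974)
  v2: (1-0.552)·(2.18,2.83) + 0.552·(1.08,2.62) = (1.5728,2.7141)
  v3: (1-0.552)·(0.55,3.21) + 0.552·(-0.46,4.5) = (-0.0075,3.9221)
  v4: (1-0.552)·(-3.74,2.09) + 0.552·(-3.46,0.74) = (-3.5854,1.3448)
  v5: (1-0.552)·(-2.34,-2.02) + 0.552·(-3.44,-2.32) = (-2.9472,-2.1856)
  v6: (1-0.552)·(0.91,-2.82) + 0.552·(-0.43,-3.16) = (0.1703,-3.0077)
  v7: (1-0.552)·(2.1,-2.89) + 0.552·(0.41,-2.82) = (1.1671,-2.8514)
  v8: (1-0.552)·(4.18,-1.88) + 0.552·(1.79,-1.86) = (2.8607,-1.8690)
Shoelace sum Σ(x_i·y_{i+1} − x_{i+1}·y_i):
  i=1: 2.9761·2.7141 − 1.5728·0.2974 = +7.6095 (running +7.6095)
  i=2: 1.5728·3.9221 − -0.0075·2.7141 = +6.1891 (running +13.7986)
  i=3: -0.0075·1.3448 − -3.5854·3.9221 = +14.0523 (running +27.8508)
  i=4: -3.5854·-2.1856 − -2.9472·1.3448 = +11.7997 (running +39.6506)
  i=5: -2.9472·-3.0077 − 0.1703·-2.1856 = +9.2365 (running +48.8871)
  i=6: 0.1703·-2.8514 − 1.1671·-3.0077 = +3.0247 (running +51.9117)
  i=7: 1.1671·-1.8690 − 2.8607·-2.8514 = +5.9756 (running +57.8874)
  i=8: 2.8607·0.2974 − 2.9761·-1.8690 = +6.4131 (running +64.3004)
Area = |Σ|/2 = |64.3004|/2 = 32.1502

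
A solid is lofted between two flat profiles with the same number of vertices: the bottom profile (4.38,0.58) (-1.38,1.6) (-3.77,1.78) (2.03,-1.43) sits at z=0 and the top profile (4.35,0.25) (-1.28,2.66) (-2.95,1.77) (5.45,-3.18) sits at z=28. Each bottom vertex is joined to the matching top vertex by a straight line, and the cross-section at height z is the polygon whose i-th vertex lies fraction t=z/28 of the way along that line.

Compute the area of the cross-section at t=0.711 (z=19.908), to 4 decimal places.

Cross-section at t=0.711: each vertex is (1-t)·p0[i] + t·p1[i].
  v1: (1-0.711)·(4.38,0.58) + 0.711·(4.35,0.25) = (4.3587,0.3454)
  v2: (1-0.711)·(-1.38,1.6) + 0.711·(-1.28,2.66) = (-1.3089,2.3537)
  v3: (1-0.711)·(-3.77,1.78) + 0.711·(-2.95,1.77) = (-3.1870,1.7729)
  v4: (1-0.711)·(2.03,-1.43) + 0.711·(5.45,-3.18) = (4.4616,-2.6742)
Shoelace sum Σ(x_i·y_{i+1} − x_{i+1}·y_i):
  i=1: 4.3587·2.3537 − -1.3089·0.3454 = +10.7109 (running +10.7109)
  i=2: -1.3089·1.7729 − -3.1870·2.3537 = +5.1805 (running +15.8914)
  i=3: -3.1870·-2.6742 − 4.4616·1.7729 = +0.6128 (running +16.5042)
  i=4: 4.4616·0.3454 − 4.3587·-2.6742 = +13.1971 (running +29.7013)
Area = |Σ|/2 = |29.7013|/2 = 14.8507

Area at t=0.711: 14.8507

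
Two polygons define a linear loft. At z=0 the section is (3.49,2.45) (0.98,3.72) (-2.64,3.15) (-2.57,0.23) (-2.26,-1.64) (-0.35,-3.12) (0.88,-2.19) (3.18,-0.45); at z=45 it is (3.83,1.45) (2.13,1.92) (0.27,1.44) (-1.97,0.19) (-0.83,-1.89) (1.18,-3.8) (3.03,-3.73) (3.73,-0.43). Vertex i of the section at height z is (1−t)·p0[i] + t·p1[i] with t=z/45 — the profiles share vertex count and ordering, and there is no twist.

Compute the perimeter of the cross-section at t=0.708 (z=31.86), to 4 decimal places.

Cross-section at t=0.708: each vertex is (1-t)·p0[i] + t·p1[i].
  v1: (1-0.708)·(3.49,2.45) + 0.708·(3.83,1.45) = (3.7307,1.7420)
  v2: (1-0.708)·(0.98,3.72) + 0.708·(2.13,1.92) = (1.7942,2.4456)
  v3: (1-0.708)·(-2.64,3.15) + 0.708·(0.27,1.44) = (-0.5797,1.9393)
  v4: (1-0.708)·(-2.57,0.23) + 0.708·(-1.97,0.19) = (-2.1452,0.2017)
  v5: (1-0.708)·(-2.26,-1.64) + 0.708·(-0.83,-1.89) = (-1.2476,-1.8170)
  v6: (1-0.708)·(-0.35,-3.12) + 0.708·(1.18,-3.8) = (0.7332,-3.6014)
  v7: (1-0.708)·(0.88,-2.19) + 0.708·(3.03,-3.73) = (2.4022,-3.2803)
  v8: (1-0.708)·(3.18,-0.45) + 0.708·(3.73,-0.43) = (3.5694,-0.4358)
Perimeter = Σ |v_{i+1} − v_i|:
  edge 1→2: √(-1.9365² + 0.7036²) = 2.0604 (running 2.0604)
  edge 2→3: √(-2.3739² + -0.5063²) = 2.4273 (running 4.4877)
  edge 3→4: √(-1.5655² + -1.7376²) = 2.3388 (running 6.8265)
  edge 4→5: √(0.8976² + -2.0187²) = 2.2093 (running 9.0358)
  edge 5→6: √(1.9808² + -1.7844²) = 2.6660 (running 11.7018)
  edge 6→7: √(1.6690² + 0.3211²) = 1.6996 (running 13.4014)
  edge 7→8: √(1.1672² + 2.8445²) = 3.0746 (running 16.4760)
  edge 8→1: √(0.1613² + 2.1778²) = 2.1838 (running 18.6598)
Perimeter = 18.6598

Perimeter at t=0.708: 18.6598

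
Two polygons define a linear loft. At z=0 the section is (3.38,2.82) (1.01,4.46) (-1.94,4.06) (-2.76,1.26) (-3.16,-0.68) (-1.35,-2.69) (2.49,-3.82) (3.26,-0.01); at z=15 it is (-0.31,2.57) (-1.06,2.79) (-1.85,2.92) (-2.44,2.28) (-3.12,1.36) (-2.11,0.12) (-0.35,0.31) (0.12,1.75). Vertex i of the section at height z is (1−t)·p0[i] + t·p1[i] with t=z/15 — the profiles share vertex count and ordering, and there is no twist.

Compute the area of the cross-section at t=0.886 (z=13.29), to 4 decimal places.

Area at t=0.886: 8.6664

Cross-section at t=0.886: each vertex is (1-t)·p0[i] + t·p1[i].
  v1: (1-0.886)·(3.38,2.82) + 0.886·(-0.31,2.57) = (0.1107,2.5985)
  v2: (1-0.886)·(1.01,4.46) + 0.886·(-1.06,2.79) = (-0.8240,2.9804)
  v3: (1-0.886)·(-1.94,4.06) + 0.886·(-1.85,2.92) = (-1.8603,3.0500)
  v4: (1-0.886)·(-2.76,1.26) + 0.886·(-2.44,2.28) = (-2.4765,2.1637)
  v5: (1-0.886)·(-3.16,-0.68) + 0.886·(-3.12,1.36) = (-3.1246,1.1274)
  v6: (1-0.886)·(-1.35,-2.69) + 0.886·(-2.11,0.12) = (-2.0234,-0.2003)
  v7: (1-0.886)·(2.49,-3.82) + 0.886·(-0.35,0.31) = (-0.0262,-0.1608)
  v8: (1-0.886)·(3.26,-0.01) + 0.886·(0.12,1.75) = (0.4780,1.5494)
Shoelace sum Σ(x_i·y_{i+1} − x_{i+1}·y_i):
  i=1: 0.1107·2.9804 − -0.8240·2.5985 = +2.4710 (running +2.4710)
  i=2: -0.8240·3.0500 − -1.8603·2.9804 = +3.0311 (running +5.5021)
  i=3: -1.8603·2.1637 − -2.4765·3.0500 = +3.5281 (running +9.0302)
  i=4: -2.4765·1.1274 − -3.1246·2.1637 = +3.9686 (running +12.9988)
  i=5: -3.1246·-0.2003 − -2.0234·1.1274 = +2.9072 (running +15.9059)
  i=6: -2.0234·-0.1608 − -0.0262·-0.2003 = +0.3201 (running +16.2261)
  i=7: -0.0262·1.5494 − 0.4780·-0.1608 = +0.0362 (running +16.2623)
  i=8: 0.4780·2.5985 − 0.1107·1.5494 = +1.0705 (running +17.3328)
Area = |Σ|/2 = |17.3328|/2 = 8.6664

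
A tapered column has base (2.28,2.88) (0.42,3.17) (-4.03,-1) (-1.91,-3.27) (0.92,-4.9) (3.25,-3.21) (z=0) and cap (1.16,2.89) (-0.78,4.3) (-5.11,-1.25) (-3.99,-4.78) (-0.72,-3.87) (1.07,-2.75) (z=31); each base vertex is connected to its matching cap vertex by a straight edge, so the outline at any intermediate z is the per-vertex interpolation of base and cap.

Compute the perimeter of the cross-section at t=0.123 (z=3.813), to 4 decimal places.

Cross-section at t=0.123: each vertex is (1-t)·p0[i] + t·p1[i].
  v1: (1-0.123)·(2.28,2.88) + 0.123·(1.16,2.89) = (2.1422,2.8812)
  v2: (1-0.123)·(0.42,3.17) + 0.123·(-0.78,4.3) = (0.2724,3.3090)
  v3: (1-0.123)·(-4.03,-1) + 0.123·(-5.11,-1.25) = (-4.1628,-1.0308)
  v4: (1-0.123)·(-1.91,-3.27) + 0.123·(-3.99,-4.78) = (-2.1658,-3.4557)
  v5: (1-0.123)·(0.92,-4.9) + 0.123·(-0.72,-3.87) = (0.7183,-4.7733)
  v6: (1-0.123)·(3.25,-3.21) + 0.123·(1.07,-2.75) = (2.9819,-3.1534)
Perimeter = Σ |v_{i+1} − v_i|:
  edge 1→2: √(-1.8698² + 0.4278²) = 1.9181 (running 1.9181)
  edge 2→3: √(-4.4352² + -4.3397²) = 6.2052 (running 8.1234)
  edge 3→4: √(1.9970² + -2.4250²) = 3.1414 (running 11.2648)
  edge 4→5: √(2.8841² + -1.3176²) = 3.1708 (running 14.4356)
  edge 5→6: √(2.2636² + 1.6199²) = 2.7835 (running 17.2191)
  edge 6→1: √(-0.8396² + 6.0347²) = 6.0928 (running 23.3119)
Perimeter = 23.3119

Perimeter at t=0.123: 23.3119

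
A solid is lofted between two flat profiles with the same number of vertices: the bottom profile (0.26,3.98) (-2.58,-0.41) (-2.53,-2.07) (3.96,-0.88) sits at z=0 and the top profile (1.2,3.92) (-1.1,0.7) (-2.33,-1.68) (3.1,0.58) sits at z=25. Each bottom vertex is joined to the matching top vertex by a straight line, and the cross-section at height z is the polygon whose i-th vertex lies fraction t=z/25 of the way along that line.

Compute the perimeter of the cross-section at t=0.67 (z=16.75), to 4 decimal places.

Cross-section at t=0.67: each vertex is (1-t)·p0[i] + t·p1[i].
  v1: (1-0.67)·(0.26,3.98) + 0.67·(1.2,3.92) = (0.8898,3.9398)
  v2: (1-0.67)·(-2.58,-0.41) + 0.67·(-1.1,0.7) = (-1.5884,0.3337)
  v3: (1-0.67)·(-2.53,-2.07) + 0.67·(-2.33,-1.68) = (-2.3960,-1.8087)
  v4: (1-0.67)·(3.96,-0.88) + 0.67·(3.1,0.58) = (3.3838,0.0982)
Perimeter = Σ |v_{i+1} − v_i|:
  edge 1→2: √(-2.4782² + -3.6061²) = 4.3755 (running 4.3755)
  edge 2→3: √(-0.8076² + -2.1424²) = 2.2896 (running 6.6651)
  edge 3→4: √(5.7798² + 1.9069²) = 6.0862 (running 12.7514)
  edge 4→1: √(-2.4940² + 3.8416²) = 4.5802 (running 17.3315)
Perimeter = 17.3315

Perimeter at t=0.67: 17.3315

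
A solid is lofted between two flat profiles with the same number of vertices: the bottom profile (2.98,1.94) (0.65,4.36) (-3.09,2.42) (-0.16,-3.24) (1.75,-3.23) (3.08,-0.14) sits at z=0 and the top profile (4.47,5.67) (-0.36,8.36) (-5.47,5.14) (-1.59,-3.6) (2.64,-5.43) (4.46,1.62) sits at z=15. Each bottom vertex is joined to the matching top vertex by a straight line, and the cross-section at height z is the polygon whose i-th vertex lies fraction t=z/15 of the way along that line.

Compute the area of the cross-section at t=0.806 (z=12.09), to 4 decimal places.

Area at t=0.806: 74.1388

Cross-section at t=0.806: each vertex is (1-t)·p0[i] + t·p1[i].
  v1: (1-0.806)·(2.98,1.94) + 0.806·(4.47,5.67) = (4.1809,4.9464)
  v2: (1-0.806)·(0.65,4.36) + 0.806·(-0.36,8.36) = (-0.1641,7.5840)
  v3: (1-0.806)·(-3.09,2.42) + 0.806·(-5.47,5.14) = (-5.0083,4.6123)
  v4: (1-0.806)·(-0.16,-3.24) + 0.806·(-1.59,-3.6) = (-1.3126,-3.5302)
  v5: (1-0.806)·(1.75,-3.23) + 0.806·(2.64,-5.43) = (2.4673,-5.0032)
  v6: (1-0.806)·(3.08,-0.14) + 0.806·(4.46,1.62) = (4.1923,1.2786)
Shoelace sum Σ(x_i·y_{i+1} − x_{i+1}·y_i):
  i=1: 4.1809·7.5840 − -0.1641·4.9464 = +32.5198 (running +32.5198)
  i=2: -0.1641·4.6123 − -5.0083·7.5840 = +37.2261 (running +69.7459)
  i=3: -5.0083·-3.5302 − -1.3126·4.6123 = +23.7341 (running +93.4799)
  i=4: -1.3126·-5.0032 − 2.4673·-3.5302 = +15.2772 (running +108.7571)
  i=5: 2.4673·1.2786 − 4.1923·-5.0032 = +24.1295 (running +132.8866)
  i=6: 4.1923·4.9464 − 4.1809·1.2786 = +15.3910 (running +148.2776)
Area = |Σ|/2 = |148.2776|/2 = 74.1388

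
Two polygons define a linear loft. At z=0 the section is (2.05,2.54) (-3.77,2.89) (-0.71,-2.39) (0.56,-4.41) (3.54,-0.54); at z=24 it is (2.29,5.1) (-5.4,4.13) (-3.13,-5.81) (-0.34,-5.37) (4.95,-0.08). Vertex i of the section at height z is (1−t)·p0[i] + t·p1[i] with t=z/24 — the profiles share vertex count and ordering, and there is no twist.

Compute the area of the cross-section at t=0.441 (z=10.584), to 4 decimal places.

Area at t=0.441: 46.3838

Cross-section at t=0.441: each vertex is (1-t)·p0[i] + t·p1[i].
  v1: (1-0.441)·(2.05,2.54) + 0.441·(2.29,5.1) = (2.1558,3.6690)
  v2: (1-0.441)·(-3.77,2.89) + 0.441·(-5.4,4.13) = (-4.4888,3.4368)
  v3: (1-0.441)·(-0.71,-2.39) + 0.441·(-3.13,-5.81) = (-1.7772,-3.8982)
  v4: (1-0.441)·(0.56,-4.41) + 0.441·(-0.34,-5.37) = (0.1631,-4.8334)
  v5: (1-0.441)·(3.54,-0.54) + 0.441·(4.95,-0.08) = (4.1618,-0.3371)
Shoelace sum Σ(x_i·y_{i+1} − x_{i+1}·y_i):
  i=1: 2.1558·3.4368 − -4.4888·3.6690 = +23.8786 (running +23.8786)
  i=2: -4.4888·-3.8982 − -1.7772·3.4368 = +23.6065 (running +47.4851)
  i=3: -1.7772·-4.8334 − 0.1631·-3.8982 = +9.2257 (running +56.7108)
  i=4: 0.1631·-0.3371 − 4.1618·-4.8334 = +20.0605 (running +76.7714)
  i=5: 4.1618·3.6690 − 2.1558·-0.3371 = +15.9963 (running +92.7677)
Area = |Σ|/2 = |92.7677|/2 = 46.3838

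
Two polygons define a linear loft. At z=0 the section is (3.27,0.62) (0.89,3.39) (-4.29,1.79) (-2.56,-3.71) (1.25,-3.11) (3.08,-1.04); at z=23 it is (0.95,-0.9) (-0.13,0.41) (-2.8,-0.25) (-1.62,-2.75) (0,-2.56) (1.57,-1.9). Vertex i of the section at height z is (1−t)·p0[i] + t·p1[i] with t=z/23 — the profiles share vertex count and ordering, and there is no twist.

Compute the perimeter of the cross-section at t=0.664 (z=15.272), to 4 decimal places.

Cross-section at t=0.664: each vertex is (1-t)·p0[i] + t·p1[i].
  v1: (1-0.664)·(3.27,0.62) + 0.664·(0.95,-0.9) = (1.7295,-0.3893)
  v2: (1-0.664)·(0.89,3.39) + 0.664·(-0.13,0.41) = (0.2127,1.4113)
  v3: (1-0.664)·(-4.29,1.79) + 0.664·(-2.8,-0.25) = (-3.3006,0.4354)
  v4: (1-0.664)·(-2.56,-3.71) + 0.664·(-1.62,-2.75) = (-1.9358,-3.0726)
  v5: (1-0.664)·(1.25,-3.11) + 0.664·(0,-2.56) = (0.4200,-2.7448)
  v6: (1-0.664)·(3.08,-1.04) + 0.664·(1.57,-1.9) = (2.0774,-1.6110)
Perimeter = Σ |v_{i+1} − v_i|:
  edge 1→2: √(-1.5168² + 1.8006²) = 2.3543 (running 2.3543)
  edge 2→3: √(-3.5134² + -0.9758²) = 3.6464 (running 6.0007)
  edge 3→4: √(1.3648² + -3.5080²) = 3.7641 (running 9.7648)
  edge 4→5: √(2.3558² + 0.3278²) = 2.3785 (running 12.1433)
  edge 5→6: √(1.6574² + 1.1338²) = 2.0080 (running 14.1514)
  edge 6→1: √(-0.3478² + 1.2218²) = 1.2703 (running 15.4217)
Perimeter = 15.4217

Perimeter at t=0.664: 15.4217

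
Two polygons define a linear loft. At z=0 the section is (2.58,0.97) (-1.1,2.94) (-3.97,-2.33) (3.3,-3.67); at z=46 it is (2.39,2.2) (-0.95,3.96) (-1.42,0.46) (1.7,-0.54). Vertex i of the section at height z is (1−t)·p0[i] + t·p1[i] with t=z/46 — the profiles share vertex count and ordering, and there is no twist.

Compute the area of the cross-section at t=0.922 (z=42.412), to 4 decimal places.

Cross-section at t=0.922: each vertex is (1-t)·p0[i] + t·p1[i].
  v1: (1-0.922)·(2.58,0.97) + 0.922·(2.39,2.2) = (2.4048,2.1041)
  v2: (1-0.922)·(-1.1,2.94) + 0.922·(-0.95,3.96) = (-0.9617,3.8804)
  v3: (1-0.922)·(-3.97,-2.33) + 0.922·(-1.42,0.46) = (-1.6189,0.2424)
  v4: (1-0.922)·(3.3,-3.67) + 0.922·(1.7,-0.54) = (1.8248,-0.7841)
Shoelace sum Σ(x_i·y_{i+1} − x_{i+1}·y_i):
  i=1: 2.4048·3.8804 − -0.9617·2.1041 = +11.3552 (running +11.3552)
  i=2: -0.9617·0.2424 − -1.6189·3.8804 = +6.0489 (running +17.4042)
  i=3: -1.6189·-0.7841 − 1.8248·0.2424 = +0.8271 (running +18.2313)
  i=4: 1.8248·2.1041 − 2.4048·-0.7841 = +5.7252 (running +23.9565)
Area = |Σ|/2 = |23.9565|/2 = 11.9783

Area at t=0.922: 11.9783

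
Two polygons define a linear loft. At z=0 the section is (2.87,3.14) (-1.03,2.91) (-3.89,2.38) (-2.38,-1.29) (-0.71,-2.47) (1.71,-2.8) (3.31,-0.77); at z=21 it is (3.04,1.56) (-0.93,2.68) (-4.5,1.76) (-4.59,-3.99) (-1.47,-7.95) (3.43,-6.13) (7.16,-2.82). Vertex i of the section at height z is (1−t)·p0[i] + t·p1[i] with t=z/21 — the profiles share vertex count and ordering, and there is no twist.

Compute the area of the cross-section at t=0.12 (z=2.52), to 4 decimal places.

Area at t=0.12: 36.3156

Cross-section at t=0.12: each vertex is (1-t)·p0[i] + t·p1[i].
  v1: (1-0.12)·(2.87,3.14) + 0.12·(3.04,1.56) = (2.8904,2.9504)
  v2: (1-0.12)·(-1.03,2.91) + 0.12·(-0.93,2.68) = (-1.0180,2.8824)
  v3: (1-0.12)·(-3.89,2.38) + 0.12·(-4.5,1.76) = (-3.9632,2.3056)
  v4: (1-0.12)·(-2.38,-1.29) + 0.12·(-4.59,-3.99) = (-2.6452,-1.6140)
  v5: (1-0.12)·(-0.71,-2.47) + 0.12·(-1.47,-7.95) = (-0.8012,-3.1276)
  v6: (1-0.12)·(1.71,-2.8) + 0.12·(3.43,-6.13) = (1.9164,-3.1996)
  v7: (1-0.12)·(3.31,-0.77) + 0.12·(7.16,-2.82) = (3.7720,-1.0160)
Shoelace sum Σ(x_i·y_{i+1} − x_{i+1}·y_i):
  i=1: 2.8904·2.8824 − -1.0180·2.9504 = +11.3348 (running +11.3348)
  i=2: -1.0180·2.3056 − -3.9632·2.8824 = +9.0764 (running +20.4112)
  i=3: -3.9632·-1.6140 − -2.6452·2.3056 = +12.4954 (running +32.9066)
  i=4: -2.6452·-3.1276 − -0.8012·-1.6140 = +6.9800 (running +39.8866)
  i=5: -0.8012·-3.1996 − 1.9164·-3.1276 = +8.5573 (running +48.4438)
  i=6: 1.9164·-1.0160 − 3.7720·-3.1996 = +10.1218 (running +58.5657)
  i=7: 3.7720·2.9504 − 2.8904·-1.0160 = +14.0656 (running +72.6312)
Area = |Σ|/2 = |72.6312|/2 = 36.3156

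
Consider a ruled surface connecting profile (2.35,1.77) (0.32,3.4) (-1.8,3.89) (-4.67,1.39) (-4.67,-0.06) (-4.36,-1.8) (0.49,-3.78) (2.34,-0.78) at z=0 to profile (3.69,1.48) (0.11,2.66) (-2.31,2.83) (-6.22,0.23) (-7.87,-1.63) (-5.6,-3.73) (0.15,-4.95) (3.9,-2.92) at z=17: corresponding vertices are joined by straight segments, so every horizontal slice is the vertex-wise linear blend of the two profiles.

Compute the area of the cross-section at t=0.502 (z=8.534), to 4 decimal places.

Cross-section at t=0.502: each vertex is (1-t)·p0[i] + t·p1[i].
  v1: (1-0.502)·(2.35,1.77) + 0.502·(3.69,1.48) = (3.0227,1.6244)
  v2: (1-0.502)·(0.32,3.4) + 0.502·(0.11,2.66) = (0.2146,3.0285)
  v3: (1-0.502)·(-1.8,3.89) + 0.502·(-2.31,2.83) = (-2.0560,3.3579)
  v4: (1-0.502)·(-4.67,1.39) + 0.502·(-6.22,0.23) = (-5.4481,0.8077)
  v5: (1-0.502)·(-4.67,-0.06) + 0.502·(-7.87,-1.63) = (-6.2764,-0.8481)
  v6: (1-0.502)·(-4.36,-1.8) + 0.502·(-5.6,-3.73) = (-4.9825,-2.7689)
  v7: (1-0.502)·(0.49,-3.78) + 0.502·(0.15,-4.95) = (0.3193,-4.3673)
  v8: (1-0.502)·(2.34,-0.78) + 0.502·(3.9,-2.92) = (3.1231,-1.8543)
Shoelace sum Σ(x_i·y_{i+1} − x_{i+1}·y_i):
  i=1: 3.0227·3.0285 − 0.2146·1.6244 = +8.8057 (running +8.8057)
  i=2: 0.2146·3.3579 − -2.0560·3.0285 = +6.9472 (running +15.7529)
  i=3: -2.0560·0.8077 − -5.4481·3.3579 = +16.6335 (running +32.3864)
  i=4: -5.4481·-0.8481 − -6.2764·0.8077 = +9.6901 (running +42.0764)
  i=5: -6.2764·-2.7689 − -4.9825·-0.8481 = +13.1526 (running +55.2291)
  i=6: -4.9825·-4.3673 − 0.3193·-2.7689 = +22.6443 (running +77.8734)
  i=7: 0.3193·-1.8543 − 3.1231·-4.3673 = +13.0476 (running +90.9210)
  i=8: 3.1231·1.6244 − 3.0227·-1.8543 = +10.6782 (running +101.5992)
Area = |Σ|/2 = |101.5992|/2 = 50.7996

Area at t=0.502: 50.7996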